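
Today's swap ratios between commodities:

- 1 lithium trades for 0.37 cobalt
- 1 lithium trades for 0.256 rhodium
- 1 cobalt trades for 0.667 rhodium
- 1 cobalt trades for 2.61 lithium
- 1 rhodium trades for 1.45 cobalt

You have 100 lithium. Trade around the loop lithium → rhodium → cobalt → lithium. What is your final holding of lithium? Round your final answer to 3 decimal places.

96.883

100 lithium × 0.256 = 25.6 rhodium
25.6 rhodium × 1.45 = 37.12 cobalt
37.12 cobalt × 2.61 = 96.8832 lithium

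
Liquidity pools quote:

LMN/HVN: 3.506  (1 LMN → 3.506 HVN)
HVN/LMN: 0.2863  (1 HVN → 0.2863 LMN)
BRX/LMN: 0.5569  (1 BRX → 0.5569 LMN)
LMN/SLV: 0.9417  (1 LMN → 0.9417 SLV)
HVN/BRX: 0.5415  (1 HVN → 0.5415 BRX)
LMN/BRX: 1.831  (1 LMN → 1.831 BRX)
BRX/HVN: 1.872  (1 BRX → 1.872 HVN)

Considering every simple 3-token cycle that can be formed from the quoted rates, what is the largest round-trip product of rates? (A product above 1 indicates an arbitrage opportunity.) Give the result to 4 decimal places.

LMN→HVN→BRX→LMN: 3.506 × 0.5415 × 0.5569 = 1.05727
LMN→BRX→HVN→LMN: 1.831 × 1.872 × 0.2863 = 0.98133
Maximum is LMN→HVN→BRX→LMN at 1.0573; arbitrage exists.

1.0573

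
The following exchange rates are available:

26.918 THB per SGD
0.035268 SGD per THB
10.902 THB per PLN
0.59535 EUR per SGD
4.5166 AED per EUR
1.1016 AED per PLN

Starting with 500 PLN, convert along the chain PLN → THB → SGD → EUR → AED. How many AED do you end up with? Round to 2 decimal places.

516.94

500 PLN × 10.902 = 5451 THB
5451 THB × 0.035268 = 192.245868 SGD
192.245868 SGD × 0.59535 = 114.4535775138 EUR
114.4535775138 EUR × 4.5166 = 516.94102819882908 AED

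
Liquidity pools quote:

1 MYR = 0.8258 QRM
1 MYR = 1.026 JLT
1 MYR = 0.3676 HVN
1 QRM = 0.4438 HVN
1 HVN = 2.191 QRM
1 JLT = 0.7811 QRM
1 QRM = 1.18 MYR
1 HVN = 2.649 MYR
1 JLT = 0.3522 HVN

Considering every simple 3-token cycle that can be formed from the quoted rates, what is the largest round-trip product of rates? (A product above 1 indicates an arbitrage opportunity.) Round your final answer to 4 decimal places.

QRM→HVN→MYR→QRM: 0.4438 × 2.649 × 0.8258 = 0.97083
JLT→HVN→MYR→JLT: 0.3522 × 2.649 × 1.026 = 0.95724
QRM→MYR→HVN→QRM: 1.18 × 0.3676 × 2.191 = 0.95039
JLT→QRM→MYR→JLT: 0.7811 × 1.18 × 1.026 = 0.94566
Maximum is QRM→HVN→MYR→QRM at 0.9708; no arbitrage — every cycle loses value.

0.9708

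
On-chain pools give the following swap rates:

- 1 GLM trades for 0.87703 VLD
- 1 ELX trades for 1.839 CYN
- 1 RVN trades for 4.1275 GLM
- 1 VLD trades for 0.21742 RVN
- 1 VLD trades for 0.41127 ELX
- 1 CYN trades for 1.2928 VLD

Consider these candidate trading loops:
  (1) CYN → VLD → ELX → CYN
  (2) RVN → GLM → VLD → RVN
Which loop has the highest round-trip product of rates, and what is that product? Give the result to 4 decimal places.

0.9778

(1) 1.2928 × 0.41127 × 1.839 = 0.97778
(2) 4.1275 × 0.87703 × 0.21742 = 0.78705
Highest is cycle (1) at 0.9778 (≤1, no arbitrage).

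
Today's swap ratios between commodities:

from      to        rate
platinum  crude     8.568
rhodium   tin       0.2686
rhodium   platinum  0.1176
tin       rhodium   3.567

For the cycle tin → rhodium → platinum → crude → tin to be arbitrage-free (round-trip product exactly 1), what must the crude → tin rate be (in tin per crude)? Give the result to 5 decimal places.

Known legs of the cycle: 3.567 × 0.1176 × 8.568 = 3.5940977856
For no arbitrage the full-cycle product must be 1, so the missing rate is 1 / 3.5940977856 ≈ 0.2782339.

0.27823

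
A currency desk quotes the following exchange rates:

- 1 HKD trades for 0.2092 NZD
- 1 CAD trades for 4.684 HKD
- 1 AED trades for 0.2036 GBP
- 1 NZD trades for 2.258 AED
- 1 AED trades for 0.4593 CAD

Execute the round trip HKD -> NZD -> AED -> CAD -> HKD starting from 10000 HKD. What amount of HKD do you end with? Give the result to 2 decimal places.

10162.46

10000 HKD × 0.2092 = 2092 NZD
2092 NZD × 2.258 = 4723.736 AED
4723.736 AED × 0.4593 = 2169.6119448 CAD
2169.6119448 CAD × 4.684 = 10162.4623494432 HKD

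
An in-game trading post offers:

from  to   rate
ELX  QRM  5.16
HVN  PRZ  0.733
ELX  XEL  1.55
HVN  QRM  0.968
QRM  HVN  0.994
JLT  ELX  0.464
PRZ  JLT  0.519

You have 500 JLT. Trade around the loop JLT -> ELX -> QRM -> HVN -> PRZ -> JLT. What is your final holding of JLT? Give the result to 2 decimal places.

500 JLT × 0.464 = 232 ELX
232 ELX × 5.16 = 1197.12 QRM
1197.12 QRM × 0.994 = 1189.93728 HVN
1189.93728 HVN × 0.733 = 872.22402624 PRZ
872.22402624 PRZ × 0.519 = 452.68426961856 JLT

452.68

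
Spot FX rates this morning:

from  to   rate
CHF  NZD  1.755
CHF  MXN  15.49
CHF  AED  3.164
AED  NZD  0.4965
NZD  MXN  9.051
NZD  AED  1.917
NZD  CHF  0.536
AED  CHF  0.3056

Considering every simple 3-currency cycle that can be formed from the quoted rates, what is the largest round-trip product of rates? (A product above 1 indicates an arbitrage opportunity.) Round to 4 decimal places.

1.0281

CHF→NZD→AED→CHF: 1.755 × 1.917 × 0.3056 = 1.02814
CHF→AED→NZD→CHF: 3.164 × 0.4965 × 0.536 = 0.84202
Maximum is CHF→NZD→AED→CHF at 1.0281; arbitrage exists.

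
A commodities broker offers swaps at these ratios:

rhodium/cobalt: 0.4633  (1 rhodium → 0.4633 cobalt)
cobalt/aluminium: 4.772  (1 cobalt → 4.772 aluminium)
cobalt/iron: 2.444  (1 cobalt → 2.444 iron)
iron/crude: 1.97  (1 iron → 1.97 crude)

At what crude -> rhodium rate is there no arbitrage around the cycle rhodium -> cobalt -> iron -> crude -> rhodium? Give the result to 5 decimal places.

Known legs of the cycle: 0.4633 × 2.444 × 1.97 = 2.230641244
For no arbitrage the full-cycle product must be 1, so the missing rate is 1 / 2.230641244 ≈ 0.4483016.

0.44830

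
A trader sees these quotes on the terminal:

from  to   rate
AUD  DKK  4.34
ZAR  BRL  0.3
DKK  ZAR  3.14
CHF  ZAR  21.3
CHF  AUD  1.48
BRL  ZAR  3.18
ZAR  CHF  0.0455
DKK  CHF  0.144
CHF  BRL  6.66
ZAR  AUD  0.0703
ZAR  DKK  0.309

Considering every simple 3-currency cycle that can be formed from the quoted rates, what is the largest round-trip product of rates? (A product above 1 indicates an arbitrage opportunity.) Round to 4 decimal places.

CHF→BRL→ZAR→CHF: 6.66 × 3.18 × 0.0455 = 0.96364
DKK→ZAR→AUD→DKK: 3.14 × 0.0703 × 4.34 = 0.95802
CHF→ZAR→DKK→CHF: 21.3 × 0.309 × 0.144 = 0.94776
CHF→AUD→DKK→CHF: 1.48 × 4.34 × 0.144 = 0.92494
Maximum is CHF→BRL→ZAR→CHF at 0.9636; no arbitrage — every cycle loses value.

0.9636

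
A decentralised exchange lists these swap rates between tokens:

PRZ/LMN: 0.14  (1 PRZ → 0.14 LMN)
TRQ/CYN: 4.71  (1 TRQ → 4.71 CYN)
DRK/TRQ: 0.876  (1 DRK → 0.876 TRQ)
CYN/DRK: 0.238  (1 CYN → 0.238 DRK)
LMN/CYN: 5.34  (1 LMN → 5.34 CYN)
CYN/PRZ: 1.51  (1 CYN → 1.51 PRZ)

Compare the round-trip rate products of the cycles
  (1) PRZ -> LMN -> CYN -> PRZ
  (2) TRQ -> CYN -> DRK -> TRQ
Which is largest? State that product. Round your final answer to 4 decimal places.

1.1289

(1) 0.14 × 5.34 × 1.51 = 1.12888
(2) 4.71 × 0.238 × 0.876 = 0.98198
Highest is cycle (1) at 1.1289 (>1, arbitrage).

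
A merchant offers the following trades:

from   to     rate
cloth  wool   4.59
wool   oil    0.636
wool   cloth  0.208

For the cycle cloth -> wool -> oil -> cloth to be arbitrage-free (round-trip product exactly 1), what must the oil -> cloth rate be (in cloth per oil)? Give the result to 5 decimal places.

Known legs of the cycle: 4.59 × 0.636 = 2.91924
For no arbitrage the full-cycle product must be 1, so the missing rate is 1 / 2.91924 ≈ 0.3425549.

0.34255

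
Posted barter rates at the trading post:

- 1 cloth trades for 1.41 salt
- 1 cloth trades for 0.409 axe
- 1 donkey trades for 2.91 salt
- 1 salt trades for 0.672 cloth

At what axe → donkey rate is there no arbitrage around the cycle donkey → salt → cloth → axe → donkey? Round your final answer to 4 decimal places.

1.2503

Known legs of the cycle: 2.91 × 0.672 × 0.409 = 0.79980768
For no arbitrage the full-cycle product must be 1, so the missing rate is 1 / 0.79980768 ≈ 1.250301.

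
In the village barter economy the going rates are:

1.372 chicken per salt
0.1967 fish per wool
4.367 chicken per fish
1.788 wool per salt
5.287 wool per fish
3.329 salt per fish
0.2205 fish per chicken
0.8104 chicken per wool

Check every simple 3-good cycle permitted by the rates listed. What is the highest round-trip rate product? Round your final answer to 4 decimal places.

1.1708

fish→salt→wool→fish: 3.329 × 1.788 × 0.1967 = 1.17081
fish→salt→chicken→fish: 3.329 × 1.372 × 0.2205 = 1.00711
fish→wool→chicken→fish: 5.287 × 0.8104 × 0.2205 = 0.94475
Maximum is fish→salt→wool→fish at 1.1708; arbitrage exists.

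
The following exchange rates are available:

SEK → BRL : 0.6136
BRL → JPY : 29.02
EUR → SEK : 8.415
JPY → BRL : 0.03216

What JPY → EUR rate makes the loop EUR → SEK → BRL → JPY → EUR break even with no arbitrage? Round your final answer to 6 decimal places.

0.006674

Known legs of the cycle: 8.415 × 0.6136 × 29.02 = 149.84314488
For no arbitrage the full-cycle product must be 1, so the missing rate is 1 / 149.84314488 ≈ 0.00667365.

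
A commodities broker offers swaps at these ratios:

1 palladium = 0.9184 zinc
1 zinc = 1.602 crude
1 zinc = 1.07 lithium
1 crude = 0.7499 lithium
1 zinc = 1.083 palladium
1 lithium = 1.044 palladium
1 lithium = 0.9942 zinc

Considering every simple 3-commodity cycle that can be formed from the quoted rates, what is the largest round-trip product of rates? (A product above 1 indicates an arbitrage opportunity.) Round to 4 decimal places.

zinc→crude→lithium→zinc: 1.602 × 0.7499 × 0.9942 = 1.19437
zinc→lithium→palladium→zinc: 1.07 × 1.044 × 0.9184 = 1.02593
Maximum is zinc→crude→lithium→zinc at 1.1944; arbitrage exists.

1.1944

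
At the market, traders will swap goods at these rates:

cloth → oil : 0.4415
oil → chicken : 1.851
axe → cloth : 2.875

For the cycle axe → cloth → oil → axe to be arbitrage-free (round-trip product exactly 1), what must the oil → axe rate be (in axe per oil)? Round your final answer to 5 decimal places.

0.78783

Known legs of the cycle: 2.875 × 0.4415 = 1.2693125
For no arbitrage the full-cycle product must be 1, so the missing rate is 1 / 1.2693125 ≈ 0.7878281.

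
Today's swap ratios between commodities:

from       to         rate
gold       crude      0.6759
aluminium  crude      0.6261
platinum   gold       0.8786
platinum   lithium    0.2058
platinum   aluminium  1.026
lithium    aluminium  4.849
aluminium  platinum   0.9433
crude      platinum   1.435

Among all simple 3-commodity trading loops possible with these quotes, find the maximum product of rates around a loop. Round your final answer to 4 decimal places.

0.9413

lithium→aluminium→platinum→lithium: 4.849 × 0.9433 × 0.2058 = 0.94134
crude→platinum→aluminium→crude: 1.435 × 1.026 × 0.6261 = 0.92181
crude→platinum→gold→crude: 1.435 × 0.8786 × 0.6759 = 0.85217
Maximum is lithium→aluminium→platinum→lithium at 0.9413; no arbitrage — every cycle loses value.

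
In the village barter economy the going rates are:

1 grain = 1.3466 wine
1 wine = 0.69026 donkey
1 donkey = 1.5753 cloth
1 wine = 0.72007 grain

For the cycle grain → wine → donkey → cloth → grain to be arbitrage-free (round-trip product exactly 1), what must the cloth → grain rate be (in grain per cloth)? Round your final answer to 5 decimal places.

Known legs of the cycle: 1.3466 × 0.69026 × 1.5753 = 1.4642478339348
For no arbitrage the full-cycle product must be 1, so the missing rate is 1 / 1.4642478339348 ≈ 0.6829445.

0.68294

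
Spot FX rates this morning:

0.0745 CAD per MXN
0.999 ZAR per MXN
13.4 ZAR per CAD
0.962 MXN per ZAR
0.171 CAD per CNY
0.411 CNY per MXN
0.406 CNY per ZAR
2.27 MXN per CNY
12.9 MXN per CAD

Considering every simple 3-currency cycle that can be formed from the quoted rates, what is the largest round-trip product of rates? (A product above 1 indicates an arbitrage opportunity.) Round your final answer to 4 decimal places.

0.9604

MXN→CAD→ZAR→MXN: 0.0745 × 13.4 × 0.962 = 0.96036
CAD→ZAR→CNY→CAD: 13.4 × 0.406 × 0.171 = 0.93031
MXN→ZAR→CNY→MXN: 0.999 × 0.406 × 2.27 = 0.92070
MXN→CNY→CAD→MXN: 0.411 × 0.171 × 12.9 = 0.90662
Maximum is MXN→CAD→ZAR→MXN at 0.9604; no arbitrage — every cycle loses value.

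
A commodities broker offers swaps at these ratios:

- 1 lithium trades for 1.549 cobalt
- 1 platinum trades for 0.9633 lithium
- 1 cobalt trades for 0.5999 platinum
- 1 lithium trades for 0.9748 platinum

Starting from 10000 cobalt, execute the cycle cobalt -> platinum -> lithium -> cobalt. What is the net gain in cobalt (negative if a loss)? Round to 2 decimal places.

10000 cobalt × 0.5999 = 5999 platinum
5999 platinum × 0.9633 = 5778.8367 lithium
5778.8367 lithium × 1.549 = 8951.4180483 cobalt
Net change: 8951.4180483 − 10000 = -1048.5819517 cobalt

-1048.58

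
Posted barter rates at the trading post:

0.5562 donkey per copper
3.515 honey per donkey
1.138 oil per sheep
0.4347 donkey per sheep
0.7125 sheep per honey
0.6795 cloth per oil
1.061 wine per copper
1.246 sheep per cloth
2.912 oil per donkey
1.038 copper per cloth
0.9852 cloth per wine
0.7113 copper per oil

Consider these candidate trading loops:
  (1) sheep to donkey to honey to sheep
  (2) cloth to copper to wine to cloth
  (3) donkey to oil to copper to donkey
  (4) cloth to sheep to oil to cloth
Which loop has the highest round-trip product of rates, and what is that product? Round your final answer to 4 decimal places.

(1) 0.4347 × 3.515 × 0.7125 = 1.08868
(2) 1.038 × 1.061 × 0.9852 = 1.08502
(3) 2.912 × 0.7113 × 0.5562 = 1.15206
(4) 1.246 × 1.138 × 0.6795 = 0.96350
Highest is cycle (3) at 1.1521 (>1, arbitrage).

1.1521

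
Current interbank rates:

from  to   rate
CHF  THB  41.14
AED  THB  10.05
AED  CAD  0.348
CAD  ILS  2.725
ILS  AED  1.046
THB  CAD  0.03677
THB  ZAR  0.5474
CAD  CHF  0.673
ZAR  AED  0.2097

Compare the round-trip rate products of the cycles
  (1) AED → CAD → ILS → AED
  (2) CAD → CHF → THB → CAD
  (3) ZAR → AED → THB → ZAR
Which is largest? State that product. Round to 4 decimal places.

(1) 0.348 × 2.725 × 1.046 = 0.99192
(2) 0.673 × 41.14 × 0.03677 = 1.01806
(3) 0.2097 × 10.05 × 0.5474 = 1.15364
Highest is cycle (3) at 1.1536 (>1, arbitrage).

1.1536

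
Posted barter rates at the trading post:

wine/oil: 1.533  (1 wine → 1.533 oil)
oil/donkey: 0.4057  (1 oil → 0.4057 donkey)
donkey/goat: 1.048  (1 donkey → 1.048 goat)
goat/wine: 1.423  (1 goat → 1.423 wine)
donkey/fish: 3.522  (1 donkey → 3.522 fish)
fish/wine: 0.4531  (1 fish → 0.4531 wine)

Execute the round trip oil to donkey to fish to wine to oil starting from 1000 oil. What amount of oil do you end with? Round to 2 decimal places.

1000 oil × 0.4057 = 405.7 donkey
405.7 donkey × 3.522 = 1428.8754 fish
1428.8754 fish × 0.4531 = 647.42344374 wine
647.42344374 wine × 1.533 = 992.50013925342 oil

992.50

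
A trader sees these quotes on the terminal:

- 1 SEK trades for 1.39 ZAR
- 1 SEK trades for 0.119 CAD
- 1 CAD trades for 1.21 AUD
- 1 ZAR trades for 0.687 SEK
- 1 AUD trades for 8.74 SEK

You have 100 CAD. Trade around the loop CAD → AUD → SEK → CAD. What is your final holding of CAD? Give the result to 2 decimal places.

100 CAD × 1.21 = 121 AUD
121 AUD × 8.74 = 1057.54 SEK
1057.54 SEK × 0.119 = 125.84726 CAD

125.85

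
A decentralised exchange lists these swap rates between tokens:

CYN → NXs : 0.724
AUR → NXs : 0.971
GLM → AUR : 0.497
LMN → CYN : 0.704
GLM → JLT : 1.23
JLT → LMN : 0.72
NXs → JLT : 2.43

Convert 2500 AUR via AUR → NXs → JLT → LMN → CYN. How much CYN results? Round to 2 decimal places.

2990.00

2500 AUR × 0.971 = 2427.5 NXs
2427.5 NXs × 2.43 = 5898.825 JLT
5898.825 JLT × 0.72 = 4247.154 LMN
4247.154 LMN × 0.704 = 2989.996416 CYN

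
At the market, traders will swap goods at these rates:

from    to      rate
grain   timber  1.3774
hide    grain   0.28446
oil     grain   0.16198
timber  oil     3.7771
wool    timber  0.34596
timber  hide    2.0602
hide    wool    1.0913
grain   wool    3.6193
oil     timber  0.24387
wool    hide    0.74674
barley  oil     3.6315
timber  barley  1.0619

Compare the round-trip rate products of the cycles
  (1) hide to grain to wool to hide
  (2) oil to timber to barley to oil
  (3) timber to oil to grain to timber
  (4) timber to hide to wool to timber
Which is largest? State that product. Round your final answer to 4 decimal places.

(1) 0.28446 × 3.6193 × 0.74674 = 0.76880
(2) 0.24387 × 1.0619 × 3.6315 = 0.94043
(3) 3.7771 × 0.16198 × 1.3774 = 0.84271
(4) 2.0602 × 1.0913 × 0.34596 = 0.77782
Highest is cycle (2) at 0.9404 (≤1, no arbitrage).

0.9404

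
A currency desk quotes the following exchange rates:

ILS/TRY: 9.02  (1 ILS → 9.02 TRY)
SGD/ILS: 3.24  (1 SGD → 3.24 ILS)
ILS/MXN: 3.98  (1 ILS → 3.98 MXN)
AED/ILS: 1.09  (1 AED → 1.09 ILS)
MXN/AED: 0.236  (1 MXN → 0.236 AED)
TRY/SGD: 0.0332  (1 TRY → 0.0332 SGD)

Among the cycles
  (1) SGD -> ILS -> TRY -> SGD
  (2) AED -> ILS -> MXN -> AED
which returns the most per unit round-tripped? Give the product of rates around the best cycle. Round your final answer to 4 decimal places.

(1) 3.24 × 9.02 × 0.0332 = 0.97026
(2) 1.09 × 3.98 × 0.236 = 1.02382
Highest is cycle (2) at 1.0238 (>1, arbitrage).

1.0238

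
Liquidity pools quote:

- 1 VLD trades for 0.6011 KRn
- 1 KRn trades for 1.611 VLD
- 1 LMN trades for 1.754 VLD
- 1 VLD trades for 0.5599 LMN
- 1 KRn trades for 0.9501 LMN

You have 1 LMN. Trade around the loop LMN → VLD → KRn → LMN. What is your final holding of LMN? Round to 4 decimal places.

1 LMN × 1.754 = 1.754 VLD
1.754 VLD × 0.6011 = 1.0543294 KRn
1.0543294 KRn × 0.9501 = 1.00171836294 LMN

1.0017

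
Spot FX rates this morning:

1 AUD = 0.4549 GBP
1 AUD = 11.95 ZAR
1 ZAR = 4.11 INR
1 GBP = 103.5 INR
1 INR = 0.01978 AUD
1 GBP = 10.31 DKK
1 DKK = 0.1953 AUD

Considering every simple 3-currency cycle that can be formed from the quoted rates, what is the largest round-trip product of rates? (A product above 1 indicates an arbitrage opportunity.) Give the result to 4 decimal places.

AUD→ZAR→INR→AUD: 11.95 × 4.11 × 0.01978 = 0.97148
GBP→INR→AUD→GBP: 103.5 × 0.01978 × 0.4549 = 0.93128
GBP→DKK→AUD→GBP: 10.31 × 0.1953 × 0.4549 = 0.91596
Maximum is AUD→ZAR→INR→AUD at 0.9715; no arbitrage — every cycle loses value.

0.9715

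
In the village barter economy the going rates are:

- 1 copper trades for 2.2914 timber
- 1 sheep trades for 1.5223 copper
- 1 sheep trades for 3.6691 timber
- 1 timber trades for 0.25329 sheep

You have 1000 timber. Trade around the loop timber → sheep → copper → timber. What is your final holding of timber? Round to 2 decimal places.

883.53

1000 timber × 0.25329 = 253.29 sheep
253.29 sheep × 1.5223 = 385.583367 copper
385.583367 copper × 2.2914 = 883.5257271438 timber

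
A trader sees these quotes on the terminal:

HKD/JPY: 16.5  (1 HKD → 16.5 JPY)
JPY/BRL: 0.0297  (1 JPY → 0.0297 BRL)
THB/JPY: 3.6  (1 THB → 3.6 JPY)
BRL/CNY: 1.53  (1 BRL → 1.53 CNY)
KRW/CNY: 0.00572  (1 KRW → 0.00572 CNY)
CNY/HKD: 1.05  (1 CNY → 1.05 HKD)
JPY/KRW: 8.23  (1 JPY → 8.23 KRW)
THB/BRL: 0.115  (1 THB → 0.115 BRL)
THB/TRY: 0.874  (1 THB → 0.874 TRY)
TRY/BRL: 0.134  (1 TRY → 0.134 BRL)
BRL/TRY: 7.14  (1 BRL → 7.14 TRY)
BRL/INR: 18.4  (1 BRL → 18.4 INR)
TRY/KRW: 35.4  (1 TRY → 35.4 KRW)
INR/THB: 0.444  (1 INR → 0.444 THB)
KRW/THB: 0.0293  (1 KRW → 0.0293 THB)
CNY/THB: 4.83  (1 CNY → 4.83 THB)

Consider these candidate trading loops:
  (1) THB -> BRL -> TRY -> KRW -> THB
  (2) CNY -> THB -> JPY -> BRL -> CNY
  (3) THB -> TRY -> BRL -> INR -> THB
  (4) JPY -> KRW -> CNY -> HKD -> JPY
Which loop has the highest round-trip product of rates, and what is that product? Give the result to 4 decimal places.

(1) 0.115 × 7.14 × 35.4 × 0.0293 = 0.85166
(2) 4.83 × 3.6 × 0.0297 × 1.53 = 0.79013
(3) 0.874 × 0.134 × 18.4 × 0.444 = 0.95679
(4) 8.23 × 0.00572 × 1.05 × 16.5 = 0.81558
Highest is cycle (3) at 0.9568 (≤1, no arbitrage).

0.9568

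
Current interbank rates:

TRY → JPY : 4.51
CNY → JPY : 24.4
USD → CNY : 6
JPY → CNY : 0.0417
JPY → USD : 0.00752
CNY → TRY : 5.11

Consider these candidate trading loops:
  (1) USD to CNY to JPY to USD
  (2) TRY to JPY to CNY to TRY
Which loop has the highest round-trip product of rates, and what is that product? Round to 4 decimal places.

(1) 6 × 24.4 × 0.00752 = 1.10093
(2) 4.51 × 0.0417 × 5.11 = 0.96102
Highest is cycle (1) at 1.1009 (>1, arbitrage).

1.1009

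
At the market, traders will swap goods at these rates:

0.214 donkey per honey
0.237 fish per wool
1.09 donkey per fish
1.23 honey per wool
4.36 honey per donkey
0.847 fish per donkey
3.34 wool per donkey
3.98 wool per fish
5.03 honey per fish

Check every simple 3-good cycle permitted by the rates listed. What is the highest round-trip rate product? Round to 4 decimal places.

0.9117

donkey→fish→honey→donkey: 0.847 × 5.03 × 0.214 = 0.91173
donkey→wool→honey→donkey: 3.34 × 1.23 × 0.214 = 0.87915
donkey→wool→fish→donkey: 3.34 × 0.237 × 1.09 = 0.86282
Maximum is donkey→fish→honey→donkey at 0.9117; no arbitrage — every cycle loses value.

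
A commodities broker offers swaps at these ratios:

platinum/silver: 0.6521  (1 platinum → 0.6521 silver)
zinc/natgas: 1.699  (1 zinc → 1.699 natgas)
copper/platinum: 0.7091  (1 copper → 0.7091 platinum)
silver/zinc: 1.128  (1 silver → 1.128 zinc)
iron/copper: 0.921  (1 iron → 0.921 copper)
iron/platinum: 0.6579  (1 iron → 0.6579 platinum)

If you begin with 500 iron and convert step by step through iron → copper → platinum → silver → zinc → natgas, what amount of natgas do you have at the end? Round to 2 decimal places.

500 iron × 0.921 = 460.5 copper
460.5 copper × 0.7091 = 326.54055 platinum
326.54055 platinum × 0.6521 = 212.937092655 silver
212.937092655 silver × 1.128 = 240.19304051484 zinc
240.19304051484 zinc × 1.699 = 408.08797583471316 natgas

408.09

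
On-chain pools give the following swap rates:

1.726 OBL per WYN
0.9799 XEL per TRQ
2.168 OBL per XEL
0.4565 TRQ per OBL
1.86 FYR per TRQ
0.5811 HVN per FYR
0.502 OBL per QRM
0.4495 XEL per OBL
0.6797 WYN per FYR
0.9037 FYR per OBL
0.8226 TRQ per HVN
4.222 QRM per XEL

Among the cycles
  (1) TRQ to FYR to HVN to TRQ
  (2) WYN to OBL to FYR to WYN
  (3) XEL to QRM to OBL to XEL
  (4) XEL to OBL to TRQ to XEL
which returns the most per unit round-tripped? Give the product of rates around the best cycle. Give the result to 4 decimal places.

(1) 1.86 × 0.5811 × 0.8226 = 0.88910
(2) 1.726 × 0.9037 × 0.6797 = 1.06019
(3) 4.222 × 0.502 × 0.4495 = 0.95269
(4) 2.168 × 0.4565 × 0.9799 = 0.96980
Highest is cycle (2) at 1.0602 (>1, arbitrage).

1.0602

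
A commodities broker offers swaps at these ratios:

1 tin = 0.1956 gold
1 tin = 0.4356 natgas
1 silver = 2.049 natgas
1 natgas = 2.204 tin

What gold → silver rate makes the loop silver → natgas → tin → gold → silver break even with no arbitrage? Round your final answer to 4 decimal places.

1.1321

Known legs of the cycle: 2.049 × 2.204 × 0.1956 = 0.8833288176
For no arbitrage the full-cycle product must be 1, so the missing rate is 1 / 0.8833288176 ≈ 1.132081.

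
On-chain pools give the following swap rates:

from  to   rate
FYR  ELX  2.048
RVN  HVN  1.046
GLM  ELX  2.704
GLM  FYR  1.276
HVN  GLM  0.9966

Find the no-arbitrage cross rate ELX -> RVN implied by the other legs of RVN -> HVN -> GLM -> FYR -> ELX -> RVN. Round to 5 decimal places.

0.36709

Known legs of the cycle: 1.046 × 0.9966 × 1.276 × 2.048 = 2.7241636528128
For no arbitrage the full-cycle product must be 1, so the missing rate is 1 / 2.7241636528128 ≈ 0.3670851.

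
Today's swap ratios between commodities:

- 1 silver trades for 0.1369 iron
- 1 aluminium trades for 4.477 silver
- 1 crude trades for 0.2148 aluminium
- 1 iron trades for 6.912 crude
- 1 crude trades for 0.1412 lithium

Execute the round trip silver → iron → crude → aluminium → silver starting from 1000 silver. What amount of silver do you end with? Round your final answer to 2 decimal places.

909.97

1000 silver × 0.1369 = 136.9 iron
136.9 iron × 6.912 = 946.2528 crude
946.2528 crude × 0.2148 = 203.25510144 aluminium
203.25510144 aluminium × 4.477 = 909.97308914688 silver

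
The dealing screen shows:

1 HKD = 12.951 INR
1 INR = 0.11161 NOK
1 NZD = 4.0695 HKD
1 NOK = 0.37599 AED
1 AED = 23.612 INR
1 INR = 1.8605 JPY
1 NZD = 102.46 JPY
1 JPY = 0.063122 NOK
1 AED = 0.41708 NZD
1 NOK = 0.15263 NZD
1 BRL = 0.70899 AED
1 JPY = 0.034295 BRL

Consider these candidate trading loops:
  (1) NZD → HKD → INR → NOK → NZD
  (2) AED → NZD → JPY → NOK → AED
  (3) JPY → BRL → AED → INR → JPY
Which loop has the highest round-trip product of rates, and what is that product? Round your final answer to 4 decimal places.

(1) 4.0695 × 12.951 × 0.11161 × 0.15263 = 0.89782
(2) 0.41708 × 102.46 × 0.063122 × 0.37599 = 1.01422
(3) 0.034295 × 0.70899 × 23.612 × 1.8605 = 1.06815
Highest is cycle (3) at 1.0682 (>1, arbitrage).

1.0682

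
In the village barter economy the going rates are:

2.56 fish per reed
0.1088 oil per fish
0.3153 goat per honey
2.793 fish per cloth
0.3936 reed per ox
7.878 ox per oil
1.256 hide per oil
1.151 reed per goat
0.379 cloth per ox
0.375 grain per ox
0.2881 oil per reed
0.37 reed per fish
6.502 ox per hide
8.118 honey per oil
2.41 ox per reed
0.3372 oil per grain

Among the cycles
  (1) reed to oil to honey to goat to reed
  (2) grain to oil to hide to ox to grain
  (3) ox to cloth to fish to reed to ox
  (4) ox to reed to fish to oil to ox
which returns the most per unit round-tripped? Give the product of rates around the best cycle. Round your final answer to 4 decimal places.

1.0327

(1) 0.2881 × 8.118 × 0.3153 × 1.151 = 0.84877
(2) 0.3372 × 1.256 × 6.502 × 0.375 = 1.03266
(3) 0.379 × 2.793 × 0.37 × 2.41 = 0.94391
(4) 0.3936 × 2.56 × 0.1088 × 7.878 = 0.86365
Highest is cycle (2) at 1.0327 (>1, arbitrage).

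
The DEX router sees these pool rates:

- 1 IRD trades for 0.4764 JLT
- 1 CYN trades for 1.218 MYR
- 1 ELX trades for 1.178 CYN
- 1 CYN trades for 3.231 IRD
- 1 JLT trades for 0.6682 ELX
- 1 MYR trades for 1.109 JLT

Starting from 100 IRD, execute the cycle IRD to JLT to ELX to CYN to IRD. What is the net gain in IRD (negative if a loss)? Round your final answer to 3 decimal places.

100 IRD × 0.4764 = 47.64 JLT
47.64 JLT × 0.6682 = 31.833048 ELX
31.833048 ELX × 1.178 = 37.499330544 CYN
37.499330544 CYN × 3.231 = 121.160336987664 IRD
Net change: 121.160336987664 − 100 = 21.160336987664 IRD

21.160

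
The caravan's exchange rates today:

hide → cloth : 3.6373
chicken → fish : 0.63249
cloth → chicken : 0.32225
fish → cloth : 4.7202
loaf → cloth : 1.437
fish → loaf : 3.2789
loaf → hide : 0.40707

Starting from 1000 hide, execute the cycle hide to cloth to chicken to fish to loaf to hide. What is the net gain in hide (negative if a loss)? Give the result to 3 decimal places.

-10.484

1000 hide × 3.6373 = 3637.3 cloth
3637.3 cloth × 0.32225 = 1172.119925 chicken
1172.119925 chicken × 0.63249 = 741.35413136325 fish
741.35413136325 fish × 3.2789 = 2430.826061326960425 loaf
2430.826061326960425 loaf × 0.40707 = 989.51636478436578020475 hide
Net change: 989.51636478436578020475 − 1000 = -10.48363521563421979525 hide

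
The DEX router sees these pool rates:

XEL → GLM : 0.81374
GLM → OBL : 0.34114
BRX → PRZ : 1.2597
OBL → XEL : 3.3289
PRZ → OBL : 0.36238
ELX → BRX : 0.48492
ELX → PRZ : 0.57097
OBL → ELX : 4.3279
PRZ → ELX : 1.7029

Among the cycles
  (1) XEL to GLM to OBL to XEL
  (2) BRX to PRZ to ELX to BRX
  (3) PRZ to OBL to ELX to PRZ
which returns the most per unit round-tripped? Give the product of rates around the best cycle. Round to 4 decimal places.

(1) 0.81374 × 0.34114 × 3.3289 = 0.92410
(2) 1.2597 × 1.7029 × 0.48492 = 1.04022
(3) 0.36238 × 4.3279 × 0.57097 = 0.89548
Highest is cycle (2) at 1.0402 (>1, arbitrage).

1.0402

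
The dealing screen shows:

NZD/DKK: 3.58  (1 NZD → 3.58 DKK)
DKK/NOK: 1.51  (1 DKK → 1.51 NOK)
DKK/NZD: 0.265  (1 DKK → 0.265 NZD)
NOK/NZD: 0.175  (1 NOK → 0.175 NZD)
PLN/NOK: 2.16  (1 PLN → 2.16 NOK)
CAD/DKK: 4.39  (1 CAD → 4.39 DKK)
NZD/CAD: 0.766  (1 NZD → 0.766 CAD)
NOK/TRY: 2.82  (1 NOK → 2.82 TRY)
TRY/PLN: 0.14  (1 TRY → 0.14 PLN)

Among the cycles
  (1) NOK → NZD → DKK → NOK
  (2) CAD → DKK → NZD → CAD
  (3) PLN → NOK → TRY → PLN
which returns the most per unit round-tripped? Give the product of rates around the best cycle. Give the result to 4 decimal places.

(1) 0.175 × 3.58 × 1.51 = 0.94602
(2) 4.39 × 0.265 × 0.766 = 0.89113
(3) 2.16 × 2.82 × 0.14 = 0.85277
Highest is cycle (1) at 0.9460 (≤1, no arbitrage).

0.9460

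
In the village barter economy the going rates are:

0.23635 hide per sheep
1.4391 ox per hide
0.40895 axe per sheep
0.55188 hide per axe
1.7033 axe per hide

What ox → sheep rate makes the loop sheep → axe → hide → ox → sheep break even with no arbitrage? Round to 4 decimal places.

3.0789

Known legs of the cycle: 0.40895 × 0.55188 × 1.4391 = 0.3247923872466
For no arbitrage the full-cycle product must be 1, so the missing rate is 1 / 0.3247923872466 ≈ 3.078890.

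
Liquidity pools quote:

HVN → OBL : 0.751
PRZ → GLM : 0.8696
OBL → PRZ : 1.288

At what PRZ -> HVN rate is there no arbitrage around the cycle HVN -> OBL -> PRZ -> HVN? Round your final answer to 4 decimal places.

Known legs of the cycle: 0.751 × 1.288 = 0.967288
For no arbitrage the full-cycle product must be 1, so the missing rate is 1 / 0.967288 ≈ 1.033818.

1.0338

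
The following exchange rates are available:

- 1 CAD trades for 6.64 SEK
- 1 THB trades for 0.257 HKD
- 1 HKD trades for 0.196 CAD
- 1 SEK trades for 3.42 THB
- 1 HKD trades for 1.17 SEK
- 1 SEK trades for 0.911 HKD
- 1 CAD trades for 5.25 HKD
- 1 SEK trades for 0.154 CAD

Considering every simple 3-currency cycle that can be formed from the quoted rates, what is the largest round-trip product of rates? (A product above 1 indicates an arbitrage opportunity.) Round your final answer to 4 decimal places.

HKD→CAD→SEK→HKD: 0.196 × 6.64 × 0.911 = 1.18561
HKD→SEK→THB→HKD: 1.17 × 3.42 × 0.257 = 1.02836
HKD→SEK→CAD→HKD: 1.17 × 0.154 × 5.25 = 0.94595
Maximum is HKD→CAD→SEK→HKD at 1.1856; arbitrage exists.

1.1856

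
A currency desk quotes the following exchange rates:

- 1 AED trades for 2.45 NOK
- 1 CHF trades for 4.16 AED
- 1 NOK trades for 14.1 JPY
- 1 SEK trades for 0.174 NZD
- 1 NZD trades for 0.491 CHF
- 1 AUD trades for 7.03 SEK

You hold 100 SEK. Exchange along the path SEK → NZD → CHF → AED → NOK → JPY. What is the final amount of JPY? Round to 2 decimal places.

1227.75

100 SEK × 0.174 = 17.4 NZD
17.4 NZD × 0.491 = 8.5434 CHF
8.5434 CHF × 4.16 = 35.540544 AED
35.540544 AED × 2.45 = 87.0743328 NOK
87.0743328 NOK × 14.1 = 1227.74809248 JPY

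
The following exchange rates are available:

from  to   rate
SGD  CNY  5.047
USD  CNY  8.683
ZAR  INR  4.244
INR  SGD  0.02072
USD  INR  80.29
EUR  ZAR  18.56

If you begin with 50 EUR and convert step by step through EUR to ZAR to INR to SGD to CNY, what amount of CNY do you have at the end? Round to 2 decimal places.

411.86

50 EUR × 18.56 = 928 ZAR
928 ZAR × 4.244 = 3938.432 INR
3938.432 INR × 0.02072 = 81.60431104 SGD
81.60431104 SGD × 5.047 = 411.85695781888 CNY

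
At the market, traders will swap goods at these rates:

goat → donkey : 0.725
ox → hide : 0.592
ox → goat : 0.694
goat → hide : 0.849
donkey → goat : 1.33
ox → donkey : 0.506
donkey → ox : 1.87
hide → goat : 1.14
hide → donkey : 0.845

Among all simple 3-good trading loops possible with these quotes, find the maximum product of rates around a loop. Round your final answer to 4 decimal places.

donkey→goat→hide→donkey: 1.33 × 0.849 × 0.845 = 0.95415
donkey→ox→goat→donkey: 1.87 × 0.694 × 0.725 = 0.94089
donkey→ox→hide→donkey: 1.87 × 0.592 × 0.845 = 0.93545
Maximum is donkey→goat→hide→donkey at 0.9541; no arbitrage — every cycle loses value.

0.9541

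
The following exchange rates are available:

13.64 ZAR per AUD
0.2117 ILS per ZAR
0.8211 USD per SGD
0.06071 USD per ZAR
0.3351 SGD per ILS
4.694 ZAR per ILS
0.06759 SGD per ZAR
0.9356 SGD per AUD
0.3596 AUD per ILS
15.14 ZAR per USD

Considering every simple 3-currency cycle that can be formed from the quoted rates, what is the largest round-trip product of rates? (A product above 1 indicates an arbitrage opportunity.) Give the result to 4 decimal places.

1.0384

ILS→AUD→ZAR→ILS: 0.3596 × 13.64 × 0.2117 = 1.03838
ZAR→SGD→USD→ZAR: 0.06759 × 0.8211 × 15.14 = 0.84024
Maximum is ILS→AUD→ZAR→ILS at 1.0384; arbitrage exists.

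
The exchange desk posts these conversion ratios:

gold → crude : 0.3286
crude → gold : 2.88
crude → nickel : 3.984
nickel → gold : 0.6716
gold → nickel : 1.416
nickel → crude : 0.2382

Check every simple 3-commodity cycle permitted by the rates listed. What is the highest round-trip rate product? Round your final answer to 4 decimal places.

gold→nickel→crude→gold: 1.416 × 0.2382 × 2.88 = 0.97140
gold→crude→nickel→gold: 0.3286 × 3.984 × 0.6716 = 0.87922
Maximum is gold→nickel→crude→gold at 0.9714; no arbitrage — every cycle loses value.

0.9714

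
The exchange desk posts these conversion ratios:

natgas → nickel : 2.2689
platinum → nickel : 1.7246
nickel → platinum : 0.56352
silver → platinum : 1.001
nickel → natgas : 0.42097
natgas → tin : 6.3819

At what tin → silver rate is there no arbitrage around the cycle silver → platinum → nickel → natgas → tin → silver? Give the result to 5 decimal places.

0.21561

Known legs of the cycle: 1.001 × 1.7246 × 0.42097 × 6.3819 = 4.6379237192265978
For no arbitrage the full-cycle product must be 1, so the missing rate is 1 / 4.6379237192265978 ≈ 0.2156137.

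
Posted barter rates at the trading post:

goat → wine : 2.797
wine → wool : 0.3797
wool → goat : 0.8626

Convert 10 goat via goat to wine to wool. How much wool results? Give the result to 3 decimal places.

10.620

10 goat × 2.797 = 27.97 wine
27.97 wine × 0.3797 = 10.620209 wool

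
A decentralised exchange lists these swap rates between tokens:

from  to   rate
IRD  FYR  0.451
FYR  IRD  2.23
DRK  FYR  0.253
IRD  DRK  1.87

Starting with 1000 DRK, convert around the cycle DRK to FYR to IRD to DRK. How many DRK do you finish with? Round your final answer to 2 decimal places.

1000 DRK × 0.253 = 253 FYR
253 FYR × 2.23 = 564.19 IRD
564.19 IRD × 1.87 = 1055.0353 DRK

1055.04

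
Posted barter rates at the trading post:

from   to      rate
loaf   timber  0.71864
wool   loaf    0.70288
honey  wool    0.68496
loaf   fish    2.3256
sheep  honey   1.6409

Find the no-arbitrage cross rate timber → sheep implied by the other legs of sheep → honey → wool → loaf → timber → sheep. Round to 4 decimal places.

Known legs of the cycle: 1.6409 × 0.68496 × 0.70288 × 0.71864 = 0.5677274564543182848
For no arbitrage the full-cycle product must be 1, so the missing rate is 1 / 0.5677274564543182848 ≈ 1.761409.

1.7614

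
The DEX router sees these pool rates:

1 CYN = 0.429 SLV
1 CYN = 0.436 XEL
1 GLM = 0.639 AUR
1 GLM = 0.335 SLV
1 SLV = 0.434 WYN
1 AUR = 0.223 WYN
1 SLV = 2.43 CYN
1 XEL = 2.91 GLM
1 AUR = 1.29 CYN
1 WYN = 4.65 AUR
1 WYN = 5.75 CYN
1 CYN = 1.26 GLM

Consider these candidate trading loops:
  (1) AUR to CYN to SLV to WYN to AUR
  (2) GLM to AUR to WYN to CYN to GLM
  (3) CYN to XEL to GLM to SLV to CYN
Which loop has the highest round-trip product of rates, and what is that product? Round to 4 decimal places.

1.1168

(1) 1.29 × 0.429 × 0.434 × 4.65 = 1.11684
(2) 0.639 × 0.223 × 5.75 × 1.26 = 1.03239
(3) 0.436 × 2.91 × 0.335 × 2.43 = 1.03283
Highest is cycle (1) at 1.1168 (>1, arbitrage).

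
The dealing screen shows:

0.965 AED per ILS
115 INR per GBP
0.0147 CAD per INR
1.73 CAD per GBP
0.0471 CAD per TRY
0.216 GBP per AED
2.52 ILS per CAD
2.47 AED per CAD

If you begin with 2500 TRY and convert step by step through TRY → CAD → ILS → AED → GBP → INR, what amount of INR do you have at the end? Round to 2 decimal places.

2500 TRY × 0.0471 = 117.75 CAD
117.75 CAD × 2.52 = 296.73 ILS
296.73 ILS × 0.965 = 286.34445 AED
286.34445 AED × 0.216 = 61.8504012 GBP
61.8504012 GBP × 115 = 7112.796138 INR

7112.80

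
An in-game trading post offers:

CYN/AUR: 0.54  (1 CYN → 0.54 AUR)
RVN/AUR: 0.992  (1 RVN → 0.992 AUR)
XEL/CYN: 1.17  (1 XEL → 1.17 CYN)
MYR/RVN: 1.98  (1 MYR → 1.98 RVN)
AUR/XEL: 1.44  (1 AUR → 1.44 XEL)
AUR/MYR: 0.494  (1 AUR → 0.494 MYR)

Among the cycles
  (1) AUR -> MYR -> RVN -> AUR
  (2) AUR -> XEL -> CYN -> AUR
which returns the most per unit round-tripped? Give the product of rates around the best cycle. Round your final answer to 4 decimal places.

(1) 0.494 × 1.98 × 0.992 = 0.97030
(2) 1.44 × 1.17 × 0.54 = 0.90979
Highest is cycle (1) at 0.9703 (≤1, no arbitrage).

0.9703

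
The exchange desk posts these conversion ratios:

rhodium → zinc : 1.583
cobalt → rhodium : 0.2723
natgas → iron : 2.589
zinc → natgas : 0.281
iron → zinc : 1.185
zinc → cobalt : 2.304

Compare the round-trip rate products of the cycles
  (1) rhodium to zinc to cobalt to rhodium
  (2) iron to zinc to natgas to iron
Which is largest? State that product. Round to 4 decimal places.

(1) 1.583 × 2.304 × 0.2723 = 0.99314
(2) 1.185 × 0.281 × 2.589 = 0.86210
Highest is cycle (1) at 0.9931 (≤1, no arbitrage).

0.9931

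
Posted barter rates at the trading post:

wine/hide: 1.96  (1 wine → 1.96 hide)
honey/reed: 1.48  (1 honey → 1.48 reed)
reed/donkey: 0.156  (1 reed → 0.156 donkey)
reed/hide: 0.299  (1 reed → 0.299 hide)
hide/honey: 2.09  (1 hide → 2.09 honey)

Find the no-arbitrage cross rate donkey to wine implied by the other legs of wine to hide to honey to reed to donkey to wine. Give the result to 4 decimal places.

1.0573

Known legs of the cycle: 1.96 × 2.09 × 1.48 × 0.156 = 0.945776832
For no arbitrage the full-cycle product must be 1, so the missing rate is 1 / 0.945776832 ≈ 1.057332.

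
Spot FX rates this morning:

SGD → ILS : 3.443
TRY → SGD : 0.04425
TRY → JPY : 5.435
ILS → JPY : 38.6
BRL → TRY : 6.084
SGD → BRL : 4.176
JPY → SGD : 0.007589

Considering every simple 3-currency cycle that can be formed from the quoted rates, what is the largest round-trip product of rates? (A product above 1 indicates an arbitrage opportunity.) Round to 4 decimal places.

BRL→TRY→SGD→BRL: 6.084 × 0.04425 × 4.176 = 1.12425
ILS→JPY→SGD→ILS: 38.6 × 0.007589 × 3.443 = 1.00858
Maximum is BRL→TRY→SGD→BRL at 1.1243; arbitrage exists.

1.1243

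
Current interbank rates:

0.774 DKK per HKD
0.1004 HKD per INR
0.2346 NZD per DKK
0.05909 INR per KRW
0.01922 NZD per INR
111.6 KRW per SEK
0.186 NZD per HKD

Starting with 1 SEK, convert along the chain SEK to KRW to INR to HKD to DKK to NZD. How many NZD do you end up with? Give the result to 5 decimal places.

1 SEK × 111.6 = 111.6 KRW
111.6 KRW × 0.05909 = 6.594444 INR
6.594444 INR × 0.1004 = 0.6620821776 HKD
0.6620821776 HKD × 0.774 = 0.5124516054624 DKK
0.5124516054624 DKK × 0.2346 = 0.12022114664147904 NZD

0.12022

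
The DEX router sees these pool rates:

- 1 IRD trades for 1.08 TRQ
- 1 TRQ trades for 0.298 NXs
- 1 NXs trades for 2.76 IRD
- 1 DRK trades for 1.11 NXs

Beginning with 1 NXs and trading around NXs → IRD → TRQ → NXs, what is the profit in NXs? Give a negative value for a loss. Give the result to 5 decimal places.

-0.11172

1 NXs × 2.76 = 2.76 IRD
2.76 IRD × 1.08 = 2.9808 TRQ
2.9808 TRQ × 0.298 = 0.8882784 NXs
Net change: 0.8882784 − 1 = -0.1117216 NXs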